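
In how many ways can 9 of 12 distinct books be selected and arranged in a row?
P(12,9) = 12!/(12-9)! = 79833600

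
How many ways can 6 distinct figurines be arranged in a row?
6! = 720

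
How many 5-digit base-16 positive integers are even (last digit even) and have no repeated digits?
Last∈{0,2,4,6,8,10,12,14}. Last=0: 32760. Last nonzero: 7×14×P(14,3) = 214032. Total = 246792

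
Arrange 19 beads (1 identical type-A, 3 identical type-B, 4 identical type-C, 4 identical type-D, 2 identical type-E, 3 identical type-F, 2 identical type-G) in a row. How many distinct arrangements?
19! / (1! × 3! × 4! × 4! × 2! × 3! × 2!) = 1466593128000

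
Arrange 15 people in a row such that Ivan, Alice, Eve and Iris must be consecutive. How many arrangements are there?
Treat the 4 as one block: (15-4+1)! × 4! = 479001600 × 24 = 11496038400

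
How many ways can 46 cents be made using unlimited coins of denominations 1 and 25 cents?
Coefficient of x^46 in 1/(1-x^1) · 1/(1-x^25). Use j coins of 25 for j = 0..⌊46/25⌋ = 1, the rest in 1s: 1 + 1 = 2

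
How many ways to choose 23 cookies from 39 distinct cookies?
C(39,23) = 39!/(23!×16!) = 37711260990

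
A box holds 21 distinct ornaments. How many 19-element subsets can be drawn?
C(21,19) = 21!/(19!×2!) = 210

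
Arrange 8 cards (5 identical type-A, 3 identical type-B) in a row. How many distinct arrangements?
8! / (5! × 3!) = 56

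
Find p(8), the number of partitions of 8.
Pentagonal recurrence p(n) = p(n-1) + p(n-2) - p(n-5) - p(n-7) + p(n-12) + p(n-15) - ... gives p(0..7) = 1, 1, 2, 3, 5, 7, 11, 15. p(8) = p(7) + p(6) - p(3) - p(1) = 15 + 11 - 3 - 1 = 22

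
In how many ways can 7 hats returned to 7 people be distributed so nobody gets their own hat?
!7 = Σ_{j=0}^{7} (-1)^j·7!/j! = 5040 - 5040 + 2520 - 840 + 210 - 42 + 7 - 1 = 1854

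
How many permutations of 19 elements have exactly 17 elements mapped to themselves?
Choose the 17 fixed points C(19,17) = 171, derange the rest: !2 = Σ_{j=0}^{2} (-1)^j·2!/j! = 2 - 2 + 1 = 1. Product = 171 × 1 = 171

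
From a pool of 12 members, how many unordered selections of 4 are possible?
C(12,4) = 12!/(4!×8!) = 495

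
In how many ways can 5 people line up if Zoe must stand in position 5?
Fix one position: (5-1)! = 24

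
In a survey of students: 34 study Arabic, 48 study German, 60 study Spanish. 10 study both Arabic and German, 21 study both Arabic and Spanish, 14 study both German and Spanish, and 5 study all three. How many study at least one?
|A∪B∪C| = 34+48+60-10-21-14+5 = 102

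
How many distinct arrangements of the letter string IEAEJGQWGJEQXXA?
15! / (2! × 2! × 1! × 2! × 2! × 3! × 2! × 1!) = 6810804000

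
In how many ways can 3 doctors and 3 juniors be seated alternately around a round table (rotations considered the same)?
Fix one of the doctors: (3-1)! ways for the remaining doctors, × 3! ways for the juniors = 2 × 6 = 12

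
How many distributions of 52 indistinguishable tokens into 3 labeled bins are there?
C(52+3-1, 3-1) = C(54, 2) = 1431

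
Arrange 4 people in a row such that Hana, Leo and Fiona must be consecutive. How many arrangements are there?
Treat the 3 as one block: (4-3+1)! × 3! = 2 × 6 = 12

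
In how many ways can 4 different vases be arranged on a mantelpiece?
4! = 24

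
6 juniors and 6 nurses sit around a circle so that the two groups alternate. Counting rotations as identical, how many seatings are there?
Fix one of the juniors: (6-1)! ways for the remaining juniors, × 6! ways for the nurses = 120 × 720 = 86400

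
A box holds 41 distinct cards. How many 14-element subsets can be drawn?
C(41,14) = 41!/(14!×27!) = 35240152720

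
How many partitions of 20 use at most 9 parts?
By conjugation, equals partitions of 20 into parts ≤ 9. Let r_j(i) = number of partitions of i into parts ≤ j, for i = 0..20. r_1(i) = 1 for all i; r_j(i) = r_{j-1}(i) + r_j(i-j). Rows j = 2..9: ≤2: 1 1 2 2 3 3 4 4 5 5 6 6 7 7 8 8 9 9 10 10 11; ≤3: 1 1 2 3 4 5 7 8 10 12 14 16 19 21 24 27 30 33 37 40 44; ≤4: 1 1 2 3 5 6 9 11 15 18 23 27 34 39 47 54 64 72 84 94 108; ≤5: 1 1 2 3 5 7 10 13 18 23 30 37 47 57 70 84 101 119 141 164 192; ≤6: 1 1 2 3 5 7 11 14 20 26 35 44 58 71 90 110 136 163 199 235 282; ≤7: 1 1 2 3 5 7 11 15 21 28 38 49 65 82 105 131 164 201 248 300 364; ≤8: 1 1 2 3 5 7 11 15 22 29 40 52 70 89 116 146 186 230 288 352 434; ≤9: 1 1 2 3 5 7 11 15 22 30 41 54 73 94 123 157 201 252 318 393 488. r_9(20) = 488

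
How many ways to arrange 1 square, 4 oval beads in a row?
5! / (1! × 4!) = 5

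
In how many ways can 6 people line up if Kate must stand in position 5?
Fix one position: (6-1)! = 120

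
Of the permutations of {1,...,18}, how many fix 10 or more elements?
Exactly j fixed points: C(18,j)·!(18-j); sum over j ≥ 10 (derangement numbers via !m = (m-1)·(!(m-1) + !(m-2)): !0..!8 = 1, 0, 1, 2, 9, 44, 265, 1854, 14833). Σ_{j=10}^{18} C(18,j)·!(18-j) = C(18,10)·!8 + C(18,11)·!7 + C(18,12)·!6 + C(18,13)·!5 + C(18,14)·!4 + C(18,15)·!3 + C(18,16)·!2 + C(18,17)·!1 + C(18,18)·!0 = 43758·14833 + 31824·1854 + 18564·265 + 8568·44 + 3060·9 + 816·2 + 153·1 + 18·0 + 1·1 = 713389888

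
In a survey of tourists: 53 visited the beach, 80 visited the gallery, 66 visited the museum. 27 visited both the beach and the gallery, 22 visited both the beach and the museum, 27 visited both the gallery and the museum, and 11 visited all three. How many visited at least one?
|A∪B∪C| = 53+80+66-27-22-27+11 = 134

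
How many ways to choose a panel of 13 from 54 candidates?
C(54,13) = 54!/(13!×41!) = 1108176102180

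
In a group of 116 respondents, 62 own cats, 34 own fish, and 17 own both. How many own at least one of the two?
|A∪B| = |A| + |B| - |A∩B| = 62 + 34 - 17 = 79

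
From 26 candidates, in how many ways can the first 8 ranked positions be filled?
P(26,8) = 26!/(26-8)! = 62990928000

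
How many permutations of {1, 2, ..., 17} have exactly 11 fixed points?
Choose the 11 fixed points C(17,11) = 12376, derange the rest: !6 = Σ_{j=0}^{6} (-1)^j·6!/j! = 720 - 720 + 360 - 120 + 30 - 6 + 1 = 265. Product = 12376 × 265 = 3279640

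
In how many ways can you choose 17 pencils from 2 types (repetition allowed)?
C(17+2-1, 2-1) = C(18, 1) = 18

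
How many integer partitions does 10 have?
Pentagonal recurrence p(n) = p(n-1) + p(n-2) - p(n-5) - p(n-7) + p(n-12) + p(n-15) - ... gives p(0..9) = 1, 1, 2, 3, 5, 7, 11, 15, 22, 30. p(10) = p(9) + p(8) - p(5) - p(3) = 30 + 22 - 7 - 3 = 42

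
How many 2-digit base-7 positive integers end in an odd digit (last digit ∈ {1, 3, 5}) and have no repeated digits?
Last∈{1,3,5}. Last=0: 0. Last nonzero: 3×5×P(5,0) = 15. Total = 15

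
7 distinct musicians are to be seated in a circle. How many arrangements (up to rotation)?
Circular: fix one position, arrange the rest. (7-1)! = 720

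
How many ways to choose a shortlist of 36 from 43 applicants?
C(43,36) = 43!/(36!×7!) = 32224114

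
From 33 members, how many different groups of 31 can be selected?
C(33,31) = 33!/(31!×2!) = 528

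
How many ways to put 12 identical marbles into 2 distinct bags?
C(12+2-1, 2-1) = C(13, 1) = 13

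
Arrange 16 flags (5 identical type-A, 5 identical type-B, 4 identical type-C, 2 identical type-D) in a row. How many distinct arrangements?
16! / (5! × 5! × 4! × 2!) = 30270240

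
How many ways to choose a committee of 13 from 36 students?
C(36,13) = 36!/(13!×23!) = 2310789600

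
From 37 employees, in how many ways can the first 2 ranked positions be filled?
P(37,2) = 37!/(37-2)! = 1332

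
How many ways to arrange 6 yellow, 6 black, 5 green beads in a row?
17! / (6! × 6! × 5!) = 5717712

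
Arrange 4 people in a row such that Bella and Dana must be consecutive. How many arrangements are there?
Treat the 2 as one block: (4-2+1)! × 2! = 6 × 2 = 12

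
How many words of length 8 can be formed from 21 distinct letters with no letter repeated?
P(21,8) = 21!/(21-8)! = 8204716800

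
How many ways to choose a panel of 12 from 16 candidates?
C(16,12) = 16!/(12!×4!) = 1820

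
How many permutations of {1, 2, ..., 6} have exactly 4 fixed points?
Choose the 4 fixed points C(6,4) = 15, derange the rest: !2 = Σ_{j=0}^{2} (-1)^j·2!/j! = 2 - 2 + 1 = 1. Product = 15 × 1 = 15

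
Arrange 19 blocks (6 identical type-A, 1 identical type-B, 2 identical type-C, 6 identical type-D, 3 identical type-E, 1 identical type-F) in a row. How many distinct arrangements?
19! / (6! × 1! × 2! × 6! × 3! × 1!) = 19554575040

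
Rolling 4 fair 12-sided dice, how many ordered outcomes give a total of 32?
Coefficient of x^32 in (x + x² + ... + x^12)^4. By inclusion-exclusion on dice exceeding 12: Σ_j (-1)^j C(4,j)·C(32-1-12j, 3) = C(4,0)·C(31,3) - C(4,1)·C(19,3) + C(4,2)·C(7,3) = 1·4495 - 4·969 + 6·35 = 829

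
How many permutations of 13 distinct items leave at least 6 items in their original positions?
Exactly j fixed points: C(13,j)·!(13-j); sum over j ≥ 6 (derangement numbers via !m = (m-1)·(!(m-1) + !(m-2)): !0..!7 = 1, 0, 1, 2, 9, 44, 265, 1854). Σ_{j=6}^{13} C(13,j)·!(13-j) = C(13,6)·!7 + C(13,7)·!6 + C(13,8)·!5 + C(13,9)·!4 + C(13,10)·!3 + C(13,11)·!2 + C(13,12)·!1 + C(13,13)·!0 = 1716·1854 + 1716·265 + 1287·44 + 715·9 + 286·2 + 78·1 + 13·0 + 1·1 = 3699918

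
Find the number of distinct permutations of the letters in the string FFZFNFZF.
8! / (1! × 5! × 2!) = 168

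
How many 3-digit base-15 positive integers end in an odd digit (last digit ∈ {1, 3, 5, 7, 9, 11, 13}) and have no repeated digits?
Last∈{1,3,5,7,9,11,13}. Last=0: 0. Last nonzero: 7×13×P(13,1) = 1183. Total = 1183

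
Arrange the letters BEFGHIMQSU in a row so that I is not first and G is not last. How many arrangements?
By inclusion-exclusion: 10! - 2×(10-1)! + (10-2)! = 3628800 - 725760 + 40320 = 2943360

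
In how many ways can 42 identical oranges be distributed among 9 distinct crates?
C(42+9-1, 9-1) = C(50, 8) = 536878650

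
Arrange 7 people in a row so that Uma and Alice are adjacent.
Treat as block: (7-1)! × 2! = 720 × 2 = 1440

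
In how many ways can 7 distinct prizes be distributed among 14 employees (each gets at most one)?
P(14,7) = 14!/(14-7)! = 17297280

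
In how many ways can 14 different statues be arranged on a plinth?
14! = 87178291200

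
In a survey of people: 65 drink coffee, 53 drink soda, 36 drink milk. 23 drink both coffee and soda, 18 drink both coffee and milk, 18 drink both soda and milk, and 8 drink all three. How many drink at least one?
|A∪B∪C| = 65+53+36-23-18-18+8 = 103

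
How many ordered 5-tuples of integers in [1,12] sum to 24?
Coefficient of x^24 in (x + x² + ... + x^12)^5. By inclusion-exclusion on dice exceeding 12: Σ_j (-1)^j C(5,j)·C(24-1-12j, 4) = C(5,0)·C(23,4) - C(5,1)·C(11,4) = 1·8855 - 5·330 = 7205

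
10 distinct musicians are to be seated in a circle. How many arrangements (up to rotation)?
Circular: fix one position, arrange the rest. (10-1)! = 362880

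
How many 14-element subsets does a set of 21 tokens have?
C(21,14) = 21!/(14!×7!) = 116280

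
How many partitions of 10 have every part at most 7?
Let r_j(i) = number of partitions of i into parts ≤ j, for i = 0..10. r_1(i) = 1 for all i; r_j(i) = r_{j-1}(i) + r_j(i-j). Rows j = 2..7: ≤2: 1 1 2 2 3 3 4 4 5 5 6; ≤3: 1 1 2 3 4 5 7 8 10 12 14; ≤4: 1 1 2 3 5 6 9 11 15 18 23; ≤5: 1 1 2 3 5 7 10 13 18 23 30; ≤6: 1 1 2 3 5 7 11 14 20 26 35; ≤7: 1 1 2 3 5 7 11 15 21 28 38. r_7(10) = 38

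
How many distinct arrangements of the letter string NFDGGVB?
7! / (1! × 1! × 1! × 2! × 1! × 1!) = 2520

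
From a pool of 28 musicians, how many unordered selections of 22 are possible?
C(28,22) = 28!/(22!×6!) = 376740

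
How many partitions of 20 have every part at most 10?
Let r_j(i) = number of partitions of i into parts ≤ j, for i = 0..20. r_1(i) = 1 for all i; r_j(i) = r_{j-1}(i) + r_j(i-j). Rows j = 2..10: ≤2: 1 1 2 2 3 3 4 4 5 5 6 6 7 7 8 8 9 9 10 10 11; ≤3: 1 1 2 3 4 5 7 8 10 12 14 16 19 21 24 27 30 33 37 40 44; ≤4: 1 1 2 3 5 6 9 11 15 18 23 27 34 39 47 54 64 72 84 94 108; ≤5: 1 1 2 3 5 7 10 13 18 23 30 37 47 57 70 84 101 119 141 164 192; ≤6: 1 1 2 3 5 7 11 14 20 26 35 44 58 71 90 110 136 163 199 235 282; ≤7: 1 1 2 3 5 7 11 15 21 28 38 49 65 82 105 131 164 201 248 300 364; ≤8: 1 1 2 3 5 7 11 15 22 29 40 52 70 89 116 146 186 230 288 352 434; ≤9: 1 1 2 3 5 7 11 15 22 30 41 54 73 94 123 157 201 252 318 393 488; ≤10: 1 1 2 3 5 7 11 15 22 30 42 55 75 97 128 164 212 267 340 423 530. r_10(20) = 530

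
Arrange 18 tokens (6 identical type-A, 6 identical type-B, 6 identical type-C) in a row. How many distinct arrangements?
18! / (6! × 6! × 6!) = 17153136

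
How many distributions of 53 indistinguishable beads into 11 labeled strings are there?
C(53+11-1, 11-1) = C(63, 10) = 127805525001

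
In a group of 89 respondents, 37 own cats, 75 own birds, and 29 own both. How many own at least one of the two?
|A∪B| = |A| + |B| - |A∩B| = 37 + 75 - 29 = 83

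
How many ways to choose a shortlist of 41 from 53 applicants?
C(53,41) = 53!/(41!×12!) = 266783135710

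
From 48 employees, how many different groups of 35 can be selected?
C(48,35) = 48!/(35!×13!) = 192928249296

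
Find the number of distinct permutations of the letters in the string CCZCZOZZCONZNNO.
15! / (5! × 3! × 3! × 4!) = 12612600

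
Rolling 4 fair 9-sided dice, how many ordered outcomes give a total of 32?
Coefficient of x^32 in (x + x² + ... + x^9)^4. By inclusion-exclusion on dice exceeding 9: Σ_j (-1)^j C(4,j)·C(32-1-9j, 3) = C(4,0)·C(31,3) - C(4,1)·C(22,3) + C(4,2)·C(13,3) - C(4,3)·C(4,3) = 1·4495 - 4·1540 + 6·286 - 4·4 = 35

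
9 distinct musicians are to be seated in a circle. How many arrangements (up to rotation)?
Circular: fix one position, arrange the rest. (9-1)! = 40320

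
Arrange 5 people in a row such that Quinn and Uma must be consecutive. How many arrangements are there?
Treat the 2 as one block: (5-2+1)! × 2! = 24 × 2 = 48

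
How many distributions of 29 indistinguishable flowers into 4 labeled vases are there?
C(29+4-1, 4-1) = C(32, 3) = 4960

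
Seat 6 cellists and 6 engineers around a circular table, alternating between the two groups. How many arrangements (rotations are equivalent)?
Fix one of the cellists: (6-1)! ways for the remaining cellists, × 6! ways for the engineers = 120 × 720 = 86400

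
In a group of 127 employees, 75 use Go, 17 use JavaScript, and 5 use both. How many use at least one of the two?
|A∪B| = |A| + |B| - |A∩B| = 75 + 17 - 5 = 87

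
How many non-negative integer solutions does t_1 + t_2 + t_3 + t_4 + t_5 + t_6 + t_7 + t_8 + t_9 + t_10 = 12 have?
C(12+10-1, 10-1) = C(21, 9) = 293930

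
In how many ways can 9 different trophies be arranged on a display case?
9! = 362880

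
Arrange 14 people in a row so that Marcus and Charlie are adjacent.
Treat as block: (14-1)! × 2! = 6227020800 × 2 = 12454041600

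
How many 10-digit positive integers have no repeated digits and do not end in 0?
Last digit: 9 nonzero choices. First digit: 8 (nonzero, ≠last). Middle 8: P(8,8) = 40320. Total = 2903040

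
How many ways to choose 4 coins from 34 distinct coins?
C(34,4) = 34!/(4!×30!) = 46376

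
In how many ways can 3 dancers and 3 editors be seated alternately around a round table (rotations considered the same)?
Fix one of the dancers: (3-1)! ways for the remaining dancers, × 3! ways for the editors = 2 × 6 = 12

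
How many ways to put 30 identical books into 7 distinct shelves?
C(30+7-1, 7-1) = C(36, 6) = 1947792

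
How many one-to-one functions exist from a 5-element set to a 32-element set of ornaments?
P(32,5) = 32!/(32-5)! = 24165120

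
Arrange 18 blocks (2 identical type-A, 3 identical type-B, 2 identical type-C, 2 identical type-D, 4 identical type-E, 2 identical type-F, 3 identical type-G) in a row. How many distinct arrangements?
18! / (2! × 3! × 2! × 2! × 4! × 2! × 3!) = 463134672000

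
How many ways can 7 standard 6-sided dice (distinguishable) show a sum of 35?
Coefficient of x^35 in (x + x² + ... + x^6)^7. By inclusion-exclusion on dice exceeding 6: Σ_j (-1)^j C(7,j)·C(35-1-6j, 6) = C(7,0)·C(34,6) - C(7,1)·C(28,6) + C(7,2)·C(22,6) - C(7,3)·C(16,6) + C(7,4)·C(10,6) = 1·1344904 - 7·376740 + 21·74613 - 35·8008 + 35·210 = 1667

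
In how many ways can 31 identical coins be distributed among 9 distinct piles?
C(31+9-1, 9-1) = C(39, 8) = 61523748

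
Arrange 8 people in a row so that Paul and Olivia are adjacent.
Treat as block: (8-1)! × 2! = 5040 × 2 = 10080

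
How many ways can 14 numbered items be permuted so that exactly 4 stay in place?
Choose the 4 fixed points C(14,4) = 1001, derange the rest: !10 = Σ_{j=0}^{10} (-1)^j·10!/j! = 3628800 - 3628800 + 1814400 - 604800 + 151200 - 30240 + 5040 - 720 + 90 - 10 + 1 = 1334961. Product = 1001 × 1334961 = 1336295961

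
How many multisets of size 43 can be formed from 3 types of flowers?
C(43+3-1, 3-1) = C(45, 2) = 990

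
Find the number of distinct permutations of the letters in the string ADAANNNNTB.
10! / (1! × 1! × 1! × 3! × 4!) = 25200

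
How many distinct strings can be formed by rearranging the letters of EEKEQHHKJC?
10! / (3! × 1! × 1! × 2! × 2! × 1!) = 151200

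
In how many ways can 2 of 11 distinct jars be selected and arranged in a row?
P(11,2) = 11!/(11-2)! = 110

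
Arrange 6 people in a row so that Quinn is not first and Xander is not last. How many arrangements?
By inclusion-exclusion: 6! - 2×(6-1)! + (6-2)! = 720 - 240 + 24 = 504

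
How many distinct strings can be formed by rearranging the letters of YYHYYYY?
7! / (1! × 6!) = 7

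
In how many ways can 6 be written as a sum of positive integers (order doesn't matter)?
Pentagonal recurrence p(n) = p(n-1) + p(n-2) - p(n-5) - p(n-7) + p(n-12) + p(n-15) - ... gives p(0..5) = 1, 1, 2, 3, 5, 7. p(6) = p(5) + p(4) - p(1) = 7 + 5 - 1 = 11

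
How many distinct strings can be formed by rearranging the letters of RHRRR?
5! / (1! × 4!) = 5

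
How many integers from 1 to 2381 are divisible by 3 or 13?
⌊2381/3⌋ + ⌊2381/13⌋ - ⌊2381/39⌋ = 793 + 183 - 61 = 915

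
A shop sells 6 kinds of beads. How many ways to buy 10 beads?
C(10+6-1, 6-1) = C(15, 5) = 3003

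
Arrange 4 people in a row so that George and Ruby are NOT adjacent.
Total - adjacent = 4! - (4-1)!×2 = 24 - 12 = 12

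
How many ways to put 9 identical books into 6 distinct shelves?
C(9+6-1, 6-1) = C(14, 5) = 2002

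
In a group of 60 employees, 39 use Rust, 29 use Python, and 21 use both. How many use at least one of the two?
|A∪B| = |A| + |B| - |A∩B| = 39 + 29 - 21 = 47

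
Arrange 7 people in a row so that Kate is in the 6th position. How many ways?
Fix one position: (7-1)! = 720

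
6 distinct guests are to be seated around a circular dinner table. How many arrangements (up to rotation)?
Circular: fix one position, arrange the rest. (6-1)! = 120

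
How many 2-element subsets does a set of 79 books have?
C(79,2) = 79!/(2!×77!) = 3081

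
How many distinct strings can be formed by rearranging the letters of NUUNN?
5! / (3! × 2!) = 10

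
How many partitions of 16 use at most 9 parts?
By conjugation, equals partitions of 16 into parts ≤ 9. Let r_j(i) = number of partitions of i into parts ≤ j, for i = 0..16. r_1(i) = 1 for all i; r_j(i) = r_{j-1}(i) + r_j(i-j). Rows j = 2..9: ≤2: 1 1 2 2 3 3 4 4 5 5 6 6 7 7 8 8 9; ≤3: 1 1 2 3 4 5 7 8 10 12 14 16 19 21 24 27 30; ≤4: 1 1 2 3 5 6 9 11 15 18 23 27 34 39 47 54 64; ≤5: 1 1 2 3 5 7 10 13 18 23 30 37 47 57 70 84 101; ≤6: 1 1 2 3 5 7 11 14 20 26 35 44 58 71 90 110 136; ≤7: 1 1 2 3 5 7 11 15 21 28 38 49 65 82 105 131 164; ≤8: 1 1 2 3 5 7 11 15 22 29 40 52 70 89 116 146 186; ≤9: 1 1 2 3 5 7 11 15 22 30 41 54 73 94 123 157 201. r_9(16) = 201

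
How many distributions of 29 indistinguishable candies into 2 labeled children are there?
C(29+2-1, 2-1) = C(30, 1) = 30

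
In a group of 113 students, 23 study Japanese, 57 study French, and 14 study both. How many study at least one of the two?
|A∪B| = |A| + |B| - |A∩B| = 23 + 57 - 14 = 66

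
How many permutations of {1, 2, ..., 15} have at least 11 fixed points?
Exactly j fixed points: C(15,j)·!(15-j); sum over j ≥ 11 (derangement numbers via !m = (m-1)·(!(m-1) + !(m-2)): !0..!4 = 1, 0, 1, 2, 9). Σ_{j=11}^{15} C(15,j)·!(15-j) = C(15,11)·!4 + C(15,12)·!3 + C(15,13)·!2 + C(15,14)·!1 + C(15,15)·!0 = 1365·9 + 455·2 + 105·1 + 15·0 + 1·1 = 13301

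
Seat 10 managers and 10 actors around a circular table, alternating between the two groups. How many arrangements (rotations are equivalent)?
Fix one of the managers: (10-1)! ways for the remaining managers, × 10! ways for the actors = 362880 × 3628800 = 1316818944000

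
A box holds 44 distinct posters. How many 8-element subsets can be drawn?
C(44,8) = 44!/(8!×36!) = 177232627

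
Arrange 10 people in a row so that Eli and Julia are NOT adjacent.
Total - adjacent = 10! - (10-1)!×2 = 3628800 - 725760 = 2903040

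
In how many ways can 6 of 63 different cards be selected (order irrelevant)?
C(63,6) = 63!/(6!×57!) = 67945521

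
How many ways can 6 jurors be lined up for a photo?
6! = 720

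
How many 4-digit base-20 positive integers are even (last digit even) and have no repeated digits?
Last∈{0,2,4,6,8,10,12,14,16,18}. Last=0: 5814. Last nonzero: 9×18×P(18,2) = 49572. Total = 55386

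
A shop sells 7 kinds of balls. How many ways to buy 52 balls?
C(52+7-1, 7-1) = C(58, 6) = 40475358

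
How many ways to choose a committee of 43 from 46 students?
C(46,43) = 46!/(43!×3!) = 15180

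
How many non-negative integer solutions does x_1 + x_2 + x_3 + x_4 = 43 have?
C(43+4-1, 4-1) = C(46, 3) = 15180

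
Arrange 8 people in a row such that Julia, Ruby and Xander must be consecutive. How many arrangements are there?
Treat the 3 as one block: (8-3+1)! × 3! = 720 × 6 = 4320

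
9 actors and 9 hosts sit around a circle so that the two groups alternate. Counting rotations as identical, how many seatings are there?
Fix one of the actors: (9-1)! ways for the remaining actors, × 9! ways for the hosts = 40320 × 362880 = 14631321600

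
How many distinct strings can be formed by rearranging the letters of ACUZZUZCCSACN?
13! / (2! × 1! × 2! × 4! × 1! × 3!) = 10810800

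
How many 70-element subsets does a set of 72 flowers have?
C(72,70) = 72!/(70!×2!) = 2556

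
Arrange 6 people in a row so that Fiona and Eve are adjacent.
Treat as block: (6-1)! × 2! = 120 × 2 = 240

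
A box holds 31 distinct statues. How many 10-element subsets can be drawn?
C(31,10) = 31!/(10!×21!) = 44352165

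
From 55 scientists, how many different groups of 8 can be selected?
C(55,8) = 55!/(8!×47!) = 1217566350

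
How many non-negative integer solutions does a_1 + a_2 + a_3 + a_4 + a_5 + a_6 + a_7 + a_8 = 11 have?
C(11+8-1, 8-1) = C(18, 7) = 31824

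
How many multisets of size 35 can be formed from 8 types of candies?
C(35+8-1, 8-1) = C(42, 7) = 26978328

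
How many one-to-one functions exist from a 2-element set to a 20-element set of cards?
P(20,2) = 20!/(20-2)! = 380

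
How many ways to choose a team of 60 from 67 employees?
C(67,60) = 67!/(60!×7!) = 869648208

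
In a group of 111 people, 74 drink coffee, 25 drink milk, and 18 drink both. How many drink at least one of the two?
|A∪B| = |A| + |B| - |A∩B| = 74 + 25 - 18 = 81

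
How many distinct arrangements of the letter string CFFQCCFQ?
8! / (2! × 3! × 3!) = 560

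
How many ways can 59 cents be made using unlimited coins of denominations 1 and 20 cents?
Coefficient of x^59 in 1/(1-x^1) · 1/(1-x^20). Use j coins of 20 for j = 0..⌊59/20⌋ = 2, the rest in 1s: 2 + 1 = 3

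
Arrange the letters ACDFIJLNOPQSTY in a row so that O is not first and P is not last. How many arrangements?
By inclusion-exclusion: 14! - 2×(14-1)! + (14-2)! = 87178291200 - 12454041600 + 479001600 = 75203251200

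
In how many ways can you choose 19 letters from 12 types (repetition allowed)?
C(19+12-1, 12-1) = C(30, 11) = 54627300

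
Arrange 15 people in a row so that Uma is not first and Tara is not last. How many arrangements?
By inclusion-exclusion: 15! - 2×(15-1)! + (15-2)! = 1307674368000 - 174356582400 + 6227020800 = 1139544806400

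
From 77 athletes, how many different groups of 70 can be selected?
C(77,70) = 77!/(70!×7!) = 2404808340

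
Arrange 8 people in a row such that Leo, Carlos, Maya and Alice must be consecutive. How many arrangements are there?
Treat the 4 as one block: (8-4+1)! × 4! = 120 × 24 = 2880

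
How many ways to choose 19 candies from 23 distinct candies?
C(23,19) = 23!/(19!×4!) = 8855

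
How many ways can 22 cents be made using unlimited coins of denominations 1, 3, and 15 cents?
Coefficient of x^22 in 1/(1-x^1) · 1/(1-x^3) · 1/(1-x^15). Case on j = number of 15-cent coins (j = 0..1); remainder r = 22 - 15j is made from {1,3} in ⌊r/3⌋+1 ways. r = 22, 7 → 8 + 3 = 11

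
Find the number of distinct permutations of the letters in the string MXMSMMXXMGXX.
12! / (5! × 1! × 1! × 5!) = 33264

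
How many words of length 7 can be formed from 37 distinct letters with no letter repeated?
P(37,7) = 37!/(37-7)! = 51889178880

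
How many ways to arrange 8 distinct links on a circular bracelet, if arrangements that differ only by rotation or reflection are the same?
(8-1)!/2 = 5040/2 = 2520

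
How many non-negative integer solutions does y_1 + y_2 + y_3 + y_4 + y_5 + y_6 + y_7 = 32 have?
C(32+7-1, 7-1) = C(38, 6) = 2760681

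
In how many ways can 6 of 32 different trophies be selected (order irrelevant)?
C(32,6) = 32!/(6!×26!) = 906192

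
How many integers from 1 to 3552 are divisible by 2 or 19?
⌊3552/2⌋ + ⌊3552/19⌋ - ⌊3552/38⌋ = 1776 + 186 - 93 = 1869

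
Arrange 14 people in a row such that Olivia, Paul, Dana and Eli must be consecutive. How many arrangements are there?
Treat the 4 as one block: (14-4+1)! × 4! = 39916800 × 24 = 958003200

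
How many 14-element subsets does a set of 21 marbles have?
C(21,14) = 21!/(14!×7!) = 116280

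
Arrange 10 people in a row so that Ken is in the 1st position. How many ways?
Fix one position: (10-1)! = 362880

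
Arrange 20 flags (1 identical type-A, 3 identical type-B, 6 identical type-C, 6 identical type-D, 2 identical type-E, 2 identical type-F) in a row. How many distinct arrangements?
20! / (1! × 3! × 6! × 6! × 2! × 2!) = 195545750400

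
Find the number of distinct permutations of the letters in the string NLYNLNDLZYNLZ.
13! / (1! × 4! × 2! × 4! × 2!) = 2702700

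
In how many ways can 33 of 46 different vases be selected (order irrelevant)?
C(46,33) = 46!/(33!×13!) = 101766230790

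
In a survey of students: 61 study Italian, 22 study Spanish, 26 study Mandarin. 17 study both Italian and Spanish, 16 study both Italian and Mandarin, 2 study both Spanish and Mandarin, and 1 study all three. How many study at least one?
|A∪B∪C| = 61+22+26-17-16-2+1 = 75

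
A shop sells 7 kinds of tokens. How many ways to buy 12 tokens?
C(12+7-1, 7-1) = C(18, 6) = 18564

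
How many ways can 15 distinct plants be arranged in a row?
15! = 1307674368000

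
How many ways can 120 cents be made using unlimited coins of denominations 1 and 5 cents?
Coefficient of x^120 in 1/(1-x^1) · 1/(1-x^5). Use j coins of 5 for j = 0..⌊120/5⌋ = 24, the rest in 1s: 24 + 1 = 25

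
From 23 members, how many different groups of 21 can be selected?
C(23,21) = 23!/(21!×2!) = 253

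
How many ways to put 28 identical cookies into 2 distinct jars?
C(28+2-1, 2-1) = C(29, 1) = 29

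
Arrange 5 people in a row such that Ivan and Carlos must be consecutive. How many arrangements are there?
Treat the 2 as one block: (5-2+1)! × 2! = 24 × 2 = 48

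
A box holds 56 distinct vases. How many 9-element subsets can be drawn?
C(56,9) = 56!/(9!×47!) = 7575968400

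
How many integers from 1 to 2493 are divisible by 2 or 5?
⌊2493/2⌋ + ⌊2493/5⌋ - ⌊2493/10⌋ = 1246 + 498 - 249 = 1495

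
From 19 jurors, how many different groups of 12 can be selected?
C(19,12) = 19!/(12!×7!) = 50388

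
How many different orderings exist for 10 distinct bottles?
10! = 3628800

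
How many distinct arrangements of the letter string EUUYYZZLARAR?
12! / (2! × 2! × 1! × 2! × 1! × 2! × 2!) = 14968800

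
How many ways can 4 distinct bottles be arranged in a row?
4! = 24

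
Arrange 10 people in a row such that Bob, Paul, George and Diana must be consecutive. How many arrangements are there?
Treat the 4 as one block: (10-4+1)! × 4! = 5040 × 24 = 120960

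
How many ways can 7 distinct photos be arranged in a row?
7! = 5040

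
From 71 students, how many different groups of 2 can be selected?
C(71,2) = 71!/(2!×69!) = 2485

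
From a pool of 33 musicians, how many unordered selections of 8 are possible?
C(33,8) = 33!/(8!×25!) = 13884156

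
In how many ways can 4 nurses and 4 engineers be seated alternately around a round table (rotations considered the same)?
Fix one of the nurses: (4-1)! ways for the remaining nurses, × 4! ways for the engineers = 6 × 24 = 144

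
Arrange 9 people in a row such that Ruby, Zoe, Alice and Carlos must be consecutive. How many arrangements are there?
Treat the 4 as one block: (9-4+1)! × 4! = 720 × 24 = 17280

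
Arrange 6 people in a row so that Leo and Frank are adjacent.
Treat as block: (6-1)! × 2! = 120 × 2 = 240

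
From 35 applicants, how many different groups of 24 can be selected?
C(35,24) = 35!/(24!×11!) = 417225900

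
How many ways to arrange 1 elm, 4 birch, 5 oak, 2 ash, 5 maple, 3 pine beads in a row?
20! / (1! × 4! × 5! × 2! × 5! × 3!) = 586637251200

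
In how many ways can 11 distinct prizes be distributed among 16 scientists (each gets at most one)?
P(16,11) = 16!/(16-11)! = 174356582400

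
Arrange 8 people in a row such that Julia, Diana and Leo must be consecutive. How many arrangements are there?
Treat the 3 as one block: (8-3+1)! × 3! = 720 × 6 = 4320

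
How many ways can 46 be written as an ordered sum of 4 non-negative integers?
C(46+4-1, 4-1) = C(49, 3) = 18424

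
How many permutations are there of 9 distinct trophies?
9! = 362880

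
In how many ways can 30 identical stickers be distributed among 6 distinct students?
C(30+6-1, 6-1) = C(35, 5) = 324632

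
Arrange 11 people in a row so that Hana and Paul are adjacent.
Treat as block: (11-1)! × 2! = 3628800 × 2 = 7257600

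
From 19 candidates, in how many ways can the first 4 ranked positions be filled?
P(19,4) = 19!/(19-4)! = 93024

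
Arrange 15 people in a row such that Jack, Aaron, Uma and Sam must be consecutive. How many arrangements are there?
Treat the 4 as one block: (15-4+1)! × 4! = 479001600 × 24 = 11496038400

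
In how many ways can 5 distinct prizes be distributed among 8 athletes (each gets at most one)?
P(8,5) = 8!/(8-5)! = 6720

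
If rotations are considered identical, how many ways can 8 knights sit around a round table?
Circular: fix one position, arrange the rest. (8-1)! = 5040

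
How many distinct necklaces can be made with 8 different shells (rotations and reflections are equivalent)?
(8-1)!/2 = 5040/2 = 2520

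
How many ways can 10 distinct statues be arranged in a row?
10! = 3628800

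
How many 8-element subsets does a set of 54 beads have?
C(54,8) = 54!/(8!×46!) = 1040465790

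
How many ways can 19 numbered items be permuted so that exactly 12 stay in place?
Choose the 12 fixed points C(19,12) = 50388, derange the rest: !7 = Σ_{j=0}^{7} (-1)^j·7!/j! = 5040 - 5040 + 2520 - 840 + 210 - 42 + 7 - 1 = 1854. Product = 50388 × 1854 = 93419352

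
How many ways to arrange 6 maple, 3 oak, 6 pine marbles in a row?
15! / (6! × 3! × 6!) = 420420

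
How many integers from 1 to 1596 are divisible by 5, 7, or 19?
⌊1596/5⌋+⌊1596/7⌋+⌊1596/19⌋ - ⌊1596/35⌋-⌊1596/95⌋-⌊1596/133⌋ + ⌊1596/665⌋ = 319+228+84 - 45-16-12 + 2 = 560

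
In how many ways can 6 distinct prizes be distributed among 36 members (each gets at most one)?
P(36,6) = 36!/(36-6)! = 1402410240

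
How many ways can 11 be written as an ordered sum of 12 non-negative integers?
C(11+12-1, 12-1) = C(22, 11) = 705432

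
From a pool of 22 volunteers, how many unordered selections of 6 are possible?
C(22,6) = 22!/(6!×16!) = 74613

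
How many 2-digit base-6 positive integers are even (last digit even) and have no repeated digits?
Last∈{0,2,4}. Last=0: 5. Last nonzero: 2×4×P(4,0) = 8. Total = 13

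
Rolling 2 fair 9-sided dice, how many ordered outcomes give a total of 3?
Coefficient of x^3 in (x + x² + ... + x^9)^2. By inclusion-exclusion on dice exceeding 9: Σ_j (-1)^j C(2,j)·C(3-1-9j, 1) = C(2,0)·C(2,1) = 1·2 = 2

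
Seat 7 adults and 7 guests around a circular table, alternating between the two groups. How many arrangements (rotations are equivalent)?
Fix one of the adults: (7-1)! ways for the remaining adults, × 7! ways for the guests = 720 × 5040 = 3628800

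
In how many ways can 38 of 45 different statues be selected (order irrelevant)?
C(45,38) = 45!/(38!×7!) = 45379620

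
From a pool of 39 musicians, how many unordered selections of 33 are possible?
C(39,33) = 39!/(33!×6!) = 3262623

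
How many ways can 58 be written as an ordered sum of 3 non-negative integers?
C(58+3-1, 3-1) = C(60, 2) = 1770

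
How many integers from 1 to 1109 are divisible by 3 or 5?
⌊1109/3⌋ + ⌊1109/5⌋ - ⌊1109/15⌋ = 369 + 221 - 73 = 517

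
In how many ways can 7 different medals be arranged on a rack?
7! = 5040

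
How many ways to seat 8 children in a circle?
Circular: fix one position, arrange the rest. (8-1)! = 5040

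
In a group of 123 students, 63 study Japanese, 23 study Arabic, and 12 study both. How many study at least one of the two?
|A∪B| = |A| + |B| - |A∩B| = 63 + 23 - 12 = 74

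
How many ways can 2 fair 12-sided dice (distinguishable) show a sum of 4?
Coefficient of x^4 in (x + x² + ... + x^12)^2. By inclusion-exclusion on dice exceeding 12: Σ_j (-1)^j C(2,j)·C(4-1-12j, 1) = C(2,0)·C(3,1) = 1·3 = 3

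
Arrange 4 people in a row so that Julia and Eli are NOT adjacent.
Total - adjacent = 4! - (4-1)!×2 = 24 - 12 = 12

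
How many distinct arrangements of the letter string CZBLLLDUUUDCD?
13! / (3! × 2! × 1! × 3! × 1! × 3!) = 14414400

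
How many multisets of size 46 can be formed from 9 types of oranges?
C(46+9-1, 9-1) = C(54, 8) = 1040465790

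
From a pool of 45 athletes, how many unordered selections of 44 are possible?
C(45,44) = 45!/(44!×1!) = 45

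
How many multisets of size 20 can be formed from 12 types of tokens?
C(20+12-1, 12-1) = C(31, 11) = 84672315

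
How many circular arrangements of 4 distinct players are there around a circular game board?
Circular: fix one position, arrange the rest. (4-1)! = 6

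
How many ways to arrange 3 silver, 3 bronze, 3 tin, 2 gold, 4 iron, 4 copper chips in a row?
19! / (3! × 3! × 3! × 2! × 4! × 4!) = 488864376000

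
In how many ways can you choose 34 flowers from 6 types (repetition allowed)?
C(34+6-1, 6-1) = C(39, 5) = 575757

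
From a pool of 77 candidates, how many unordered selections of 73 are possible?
C(77,73) = 77!/(73!×4!) = 1353275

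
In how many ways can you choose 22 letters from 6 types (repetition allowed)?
C(22+6-1, 6-1) = C(27, 5) = 80730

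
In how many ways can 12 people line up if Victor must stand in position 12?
Fix one position: (12-1)! = 39916800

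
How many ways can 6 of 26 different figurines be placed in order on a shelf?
P(26,6) = 26!/(26-6)! = 165765600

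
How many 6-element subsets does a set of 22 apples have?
C(22,6) = 22!/(6!×16!) = 74613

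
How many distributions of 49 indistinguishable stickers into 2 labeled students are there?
C(49+2-1, 2-1) = C(50, 1) = 50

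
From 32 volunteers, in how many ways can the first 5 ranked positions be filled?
P(32,5) = 32!/(32-5)! = 24165120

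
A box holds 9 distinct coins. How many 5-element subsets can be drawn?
C(9,5) = 9!/(5!×4!) = 126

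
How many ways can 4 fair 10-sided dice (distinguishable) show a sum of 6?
Coefficient of x^6 in (x + x² + ... + x^10)^4. By inclusion-exclusion on dice exceeding 10: Σ_j (-1)^j C(4,j)·C(6-1-10j, 3) = C(4,0)·C(5,3) = 1·10 = 10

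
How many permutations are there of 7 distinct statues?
7! = 5040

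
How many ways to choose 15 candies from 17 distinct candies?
C(17,15) = 17!/(15!×2!) = 136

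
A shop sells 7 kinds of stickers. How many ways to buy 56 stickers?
C(56+7-1, 7-1) = C(62, 6) = 61474519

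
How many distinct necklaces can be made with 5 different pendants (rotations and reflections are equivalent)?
(5-1)!/2 = 24/2 = 12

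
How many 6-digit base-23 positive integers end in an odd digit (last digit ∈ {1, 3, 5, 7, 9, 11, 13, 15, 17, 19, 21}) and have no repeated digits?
Last∈{1,3,5,7,9,11,13,15,17,19,21}. Last=0: 0. Last nonzero: 11×21×P(21,4) = 33180840. Total = 33180840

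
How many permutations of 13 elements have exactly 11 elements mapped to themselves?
Choose the 11 fixed points C(13,11) = 78, derange the rest: !2 = Σ_{j=0}^{2} (-1)^j·2!/j! = 2 - 2 + 1 = 1. Product = 78 × 1 = 78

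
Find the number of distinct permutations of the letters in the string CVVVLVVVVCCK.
12! / (3! × 7! × 1! × 1!) = 15840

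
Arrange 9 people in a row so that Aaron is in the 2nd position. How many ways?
Fix one position: (9-1)! = 40320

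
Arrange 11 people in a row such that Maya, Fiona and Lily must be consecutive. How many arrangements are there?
Treat the 3 as one block: (11-3+1)! × 3! = 362880 × 6 = 2177280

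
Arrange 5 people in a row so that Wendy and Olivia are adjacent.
Treat as block: (5-1)! × 2! = 24 × 2 = 48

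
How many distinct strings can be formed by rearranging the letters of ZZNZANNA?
8! / (3! × 3! × 2!) = 560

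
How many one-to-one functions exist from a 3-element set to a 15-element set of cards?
P(15,3) = 15!/(15-3)! = 2730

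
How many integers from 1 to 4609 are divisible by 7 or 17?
⌊4609/7⌋ + ⌊4609/17⌋ - ⌊4609/119⌋ = 658 + 271 - 38 = 891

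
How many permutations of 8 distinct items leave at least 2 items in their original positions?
Exactly j fixed points: C(8,j)·!(8-j); sum over j ≥ 2 (derangement numbers via !m = (m-1)·(!(m-1) + !(m-2)): !0..!6 = 1, 0, 1, 2, 9, 44, 265). Σ_{j=2}^{8} C(8,j)·!(8-j) = C(8,2)·!6 + C(8,3)·!5 + C(8,4)·!4 + C(8,5)·!3 + C(8,6)·!2 + C(8,7)·!1 + C(8,8)·!0 = 28·265 + 56·44 + 70·9 + 56·2 + 28·1 + 8·0 + 1·1 = 10655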